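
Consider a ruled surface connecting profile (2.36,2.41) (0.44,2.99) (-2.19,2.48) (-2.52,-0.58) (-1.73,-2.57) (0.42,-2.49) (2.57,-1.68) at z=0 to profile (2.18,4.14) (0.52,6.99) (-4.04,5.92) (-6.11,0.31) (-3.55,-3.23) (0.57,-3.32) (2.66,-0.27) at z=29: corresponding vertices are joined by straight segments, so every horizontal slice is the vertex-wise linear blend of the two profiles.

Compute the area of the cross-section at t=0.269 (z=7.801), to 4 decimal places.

Cross-section at t=0.269: each vertex is (1-t)·p0[i] + t·p1[i].
  v1: (1-0.269)·(2.36,2.41) + 0.269·(2.18,4.14) = (2.3116,2.8754)
  v2: (1-0.269)·(0.44,2.99) + 0.269·(0.52,6.99) = (0.4615,4.0660)
  v3: (1-0.269)·(-2.19,2.48) + 0.269·(-4.04,5.92) = (-2.6877,3.4054)
  v4: (1-0.269)·(-2.52,-0.58) + 0.269·(-6.11,0.31) = (-3.4857,-0.3406)
  v5: (1-0.269)·(-1.73,-2.57) + 0.269·(-3.55,-3.23) = (-2.2196,-2.7475)
  v6: (1-0.269)·(0.42,-2.49) + 0.269·(0.57,-3.32) = (0.4603,-2.7133)
  v7: (1-0.269)·(2.57,-1.68) + 0.269·(2.66,-0.27) = (2.5942,-1.3007)
Shoelace sum Σ(x_i·y_{i+1} − x_{i+1}·y_i):
  i=1: 2.3116·4.0660 − 0.4615·2.8754 = +8.0718 (running +8.0718)
  i=2: 0.4615·3.4054 − -2.6877·4.0660 = +12.4996 (running +20.5715)
  i=3: -2.6877·-0.3406 − -3.4857·3.4054 = +12.7855 (running +33.3570)
  i=4: -3.4857·-2.7475 − -2.2196·-0.3406 = +8.8212 (running +42.1781)
  i=5: -2.2196·-2.7133 − 0.4603·-2.7475 = +7.2871 (running +49.4653)
  i=6: 0.4603·-1.3007 − 2.5942·-2.7133 = +6.4400 (running +55.9053)
  i=7: 2.5942·2.8754 − 2.3116·-1.3007 = +10.4660 (running +66.3713)
Area = |Σ|/2 = |66.3713|/2 = 33.1856

Area at t=0.269: 33.1856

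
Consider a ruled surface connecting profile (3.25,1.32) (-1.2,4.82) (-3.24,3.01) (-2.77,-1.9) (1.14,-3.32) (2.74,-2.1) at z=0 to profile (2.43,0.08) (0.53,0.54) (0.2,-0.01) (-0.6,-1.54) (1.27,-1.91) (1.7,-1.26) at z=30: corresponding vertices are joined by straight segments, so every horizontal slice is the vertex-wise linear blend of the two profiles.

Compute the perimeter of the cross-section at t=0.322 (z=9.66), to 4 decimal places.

Cross-section at t=0.322: each vertex is (1-t)·p0[i] + t·p1[i].
  v1: (1-0.322)·(3.25,1.32) + 0.322·(2.43,0.08) = (2.9860,0.9207)
  v2: (1-0.322)·(-1.2,4.82) + 0.322·(0.53,0.54) = (-0.6429,3.4418)
  v3: (1-0.322)·(-3.24,3.01) + 0.322·(0.2,-0.01) = (-2.1323,2.0376)
  v4: (1-0.322)·(-2.77,-1.9) + 0.322·(-0.6,-1.54) = (-2.0713,-1.7841)
  v5: (1-0.322)·(1.14,-3.32) + 0.322·(1.27,-1.91) = (1.1819,-2.8660)
  v6: (1-0.322)·(2.74,-2.1) + 0.322·(1.7,-1.26) = (2.4051,-1.8295)
Perimeter = Σ |v_{i+1} − v_i|:
  edge 1→2: √(-3.6289² + 2.5211²) = 4.4187 (running 4.4187)
  edge 2→3: √(-1.4894² + -1.4043²) = 2.0470 (running 6.4657)
  edge 3→4: √(0.0611² + -3.8216²) = 3.8221 (running 10.2878)
  edge 4→5: √(3.2531² + -1.0819²) = 3.4283 (running 13.7162)
  edge 5→6: √(1.2233² + 1.0365²) = 1.6033 (running 15.3195)
  edge 6→1: √(0.5808² + 2.7502²) = 2.8109 (running 18.1304)
Perimeter = 18.1304

Perimeter at t=0.322: 18.1304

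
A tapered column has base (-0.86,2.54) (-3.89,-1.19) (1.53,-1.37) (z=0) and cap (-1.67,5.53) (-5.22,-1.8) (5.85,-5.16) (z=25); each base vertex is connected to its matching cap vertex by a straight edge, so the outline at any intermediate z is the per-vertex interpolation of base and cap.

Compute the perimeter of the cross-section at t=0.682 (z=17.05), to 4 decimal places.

Cross-section at t=0.682: each vertex is (1-t)·p0[i] + t·p1[i].
  v1: (1-0.682)·(-0.86,2.54) + 0.682·(-1.67,5.53) = (-1.4124,4.5792)
  v2: (1-0.682)·(-3.89,-1.19) + 0.682·(-5.22,-1.8) = (-4.7971,-1.6060)
  v3: (1-0.682)·(1.53,-1.37) + 0.682·(5.85,-5.16) = (4.4762,-3.9548)
Perimeter = Σ |v_{i+1} − v_i|:
  edge 1→2: √(-3.3846² + -6.1852²) = 7.0507 (running 7.0507)
  edge 2→3: √(9.2733² + -2.3488²) = 9.5661 (running 16.6168)
  edge 3→1: √(-5.8887² + 8.5340²) = 10.3685 (running 26.9853)
Perimeter = 26.9853

Perimeter at t=0.682: 26.9853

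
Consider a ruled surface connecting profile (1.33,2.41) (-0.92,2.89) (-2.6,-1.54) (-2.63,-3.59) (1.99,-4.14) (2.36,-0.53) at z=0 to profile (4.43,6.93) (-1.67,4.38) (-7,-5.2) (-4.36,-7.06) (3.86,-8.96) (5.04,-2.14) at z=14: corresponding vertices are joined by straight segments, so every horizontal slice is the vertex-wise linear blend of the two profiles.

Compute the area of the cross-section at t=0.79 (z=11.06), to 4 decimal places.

Cross-section at t=0.79: each vertex is (1-t)·p0[i] + t·p1[i].
  v1: (1-0.79)·(1.33,2.41) + 0.79·(4.43,6.93) = (3.7790,5.9808)
  v2: (1-0.79)·(-0.92,2.89) + 0.79·(-1.67,4.38) = (-1.5125,4.0671)
  v3: (1-0.79)·(-2.6,-1.54) + 0.79·(-7,-5.2) = (-6.0760,-4.4314)
  v4: (1-0.79)·(-2.63,-3.59) + 0.79·(-4.36,-7.06) = (-3.9967,-6.3313)
  v5: (1-0.79)·(1.99,-4.14) + 0.79·(3.86,-8.96) = (3.4673,-7.9478)
  v6: (1-0.79)·(2.36,-0.53) + 0.79·(5.04,-2.14) = (4.4772,-1.8019)
Shoelace sum Σ(x_i·y_{i+1} − x_{i+1}·y_i):
  i=1: 3.7790·4.0671 − -1.5125·5.9808 = +24.4155 (running +24.4155)
  i=2: -1.5125·-4.4314 − -6.0760·4.0671 = +31.4142 (running +55.8297)
  i=3: -6.0760·-6.3313 − -3.9967·-4.4314 = +20.7580 (running +76.5877)
  i=4: -3.9967·-7.9478 − 3.4673·-6.3313 = +53.7175 (running +130.3052)
  i=5: 3.4673·-1.8019 − 4.4772·-7.9478 = +29.3362 (running +159.6414)
  i=6: 4.4772·5.9808 − 3.7790·-1.8019 = +33.5866 (running +193.2280)
Area = |Σ|/2 = |193.2280|/2 = 96.6140

Area at t=0.79: 96.6140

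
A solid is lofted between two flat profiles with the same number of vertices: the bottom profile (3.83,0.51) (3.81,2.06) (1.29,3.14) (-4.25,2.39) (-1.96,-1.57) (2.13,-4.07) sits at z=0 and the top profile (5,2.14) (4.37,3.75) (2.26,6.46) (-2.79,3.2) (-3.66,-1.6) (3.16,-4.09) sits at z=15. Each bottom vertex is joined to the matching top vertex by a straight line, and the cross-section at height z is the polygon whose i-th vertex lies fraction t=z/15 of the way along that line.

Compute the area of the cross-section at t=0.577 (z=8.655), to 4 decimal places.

Area at t=0.577: 48.9759

Cross-section at t=0.577: each vertex is (1-t)·p0[i] + t·p1[i].
  v1: (1-0.577)·(3.83,0.51) + 0.577·(5,2.14) = (4.5051,1.4505)
  v2: (1-0.577)·(3.81,2.06) + 0.577·(4.37,3.75) = (4.1331,3.0351)
  v3: (1-0.577)·(1.29,3.14) + 0.577·(2.26,6.46) = (1.8497,5.0556)
  v4: (1-0.577)·(-4.25,2.39) + 0.577·(-2.79,3.2) = (-3.4076,2.8574)
  v5: (1-0.577)·(-1.96,-1.57) + 0.577·(-3.66,-1.6) = (-2.9409,-1.5873)
  v6: (1-0.577)·(2.13,-4.07) + 0.577·(3.16,-4.09) = (2.7243,-4.0815)
Shoelace sum Σ(x_i·y_{i+1} − x_{i+1}·y_i):
  i=1: 4.5051·3.0351 − 4.1331·1.4505 = +7.6784 (running +7.6784)
  i=2: 4.1331·5.0556 − 1.8497·3.0351 = +15.2815 (running +22.9599)
  i=3: 1.8497·2.8574 − -3.4076·5.0556 = +22.5127 (running +45.4727)
  i=4: -3.4076·-1.5873 − -2.9409·2.8574 = +13.8121 (running +59.2848)
  i=5: -2.9409·-4.0815 − 2.7243·-1.5873 = +16.3277 (running +75.6125)
  i=6: 2.7243·1.4505 − 4.5051·-4.0815 = +22.3393 (running +97.9519)
Area = |Σ|/2 = |97.9519|/2 = 48.9759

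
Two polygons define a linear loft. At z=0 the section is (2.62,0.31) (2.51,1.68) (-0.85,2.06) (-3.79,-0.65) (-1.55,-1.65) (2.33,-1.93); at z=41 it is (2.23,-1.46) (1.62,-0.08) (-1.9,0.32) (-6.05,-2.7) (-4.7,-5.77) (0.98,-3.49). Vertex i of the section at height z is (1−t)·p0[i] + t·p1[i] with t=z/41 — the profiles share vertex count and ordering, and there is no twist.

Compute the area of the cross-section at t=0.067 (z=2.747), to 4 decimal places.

Cross-section at t=0.067: each vertex is (1-t)·p0[i] + t·p1[i].
  v1: (1-0.067)·(2.62,0.31) + 0.067·(2.23,-1.46) = (2.5939,0.1914)
  v2: (1-0.067)·(2.51,1.68) + 0.067·(1.62,-0.08) = (2.4504,1.5621)
  v3: (1-0.067)·(-0.85,2.06) + 0.067·(-1.9,0.32) = (-0.9204,1.9434)
  v4: (1-0.067)·(-3.79,-0.65) + 0.067·(-6.05,-2.7) = (-3.9414,-0.7874)
  v5: (1-0.067)·(-1.55,-1.65) + 0.067·(-4.7,-5.77) = (-1.7611,-1.9260)
  v6: (1-0.067)·(2.33,-1.93) + 0.067·(0.98,-3.49) = (2.2395,-2.0345)
Shoelace sum Σ(x_i·y_{i+1} − x_{i+1}·y_i):
  i=1: 2.5939·1.5621 − 2.4504·0.1914 = +3.5828 (running +3.5828)
  i=2: 2.4504·1.9434 − -0.9204·1.5621 = +6.1998 (running +9.7826)
  i=3: -0.9204·-0.7874 − -3.9414·1.9434 = +8.3845 (running +18.1670)
  i=4: -3.9414·-1.9260 − -1.7611·-0.7874 = +6.2048 (running +24.3718)
  i=5: -1.7611·-2.0345 − 2.2395·-1.9260 = +7.8964 (running +32.2682)
  i=6: 2.2395·0.1914 − 2.5939·-2.0345 = +5.7060 (running +37.9741)
Area = |Σ|/2 = |37.9741|/2 = 18.9871

Area at t=0.067: 18.9871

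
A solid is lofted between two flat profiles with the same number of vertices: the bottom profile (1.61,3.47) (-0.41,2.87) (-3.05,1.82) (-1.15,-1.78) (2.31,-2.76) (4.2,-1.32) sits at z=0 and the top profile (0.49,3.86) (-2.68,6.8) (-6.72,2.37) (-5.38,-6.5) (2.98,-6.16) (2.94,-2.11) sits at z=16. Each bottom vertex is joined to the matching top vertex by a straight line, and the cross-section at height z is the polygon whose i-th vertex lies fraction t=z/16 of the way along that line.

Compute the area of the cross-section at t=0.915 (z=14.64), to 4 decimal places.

Area at t=0.915: 85.8897

Cross-section at t=0.915: each vertex is (1-t)·p0[i] + t·p1[i].
  v1: (1-0.915)·(1.61,3.47) + 0.915·(0.49,3.86) = (0.5852,3.8268)
  v2: (1-0.915)·(-0.41,2.87) + 0.915·(-2.68,6.8) = (-2.4871,6.4660)
  v3: (1-0.915)·(-3.05,1.82) + 0.915·(-6.72,2.37) = (-6.4080,2.3233)
  v4: (1-0.915)·(-1.15,-1.78) + 0.915·(-5.38,-6.5) = (-5.0204,-6.0988)
  v5: (1-0.915)·(2.31,-2.76) + 0.915·(2.98,-6.16) = (2.9230,-5.8710)
  v6: (1-0.915)·(4.2,-1.32) + 0.915·(2.94,-2.11) = (3.0471,-2.0429)
Shoelace sum Σ(x_i·y_{i+1} − x_{i+1}·y_i):
  i=1: 0.5852·6.4660 − -2.4871·3.8268 = +13.3014 (running +13.3014)
  i=2: -2.4871·2.3233 − -6.4080·6.4660 = +35.6561 (running +48.9575)
  i=3: -6.4080·-6.0988 − -5.0204·2.3233 = +50.7452 (running +99.7027)
  i=4: -5.0204·-5.8710 − 2.9230·-6.0988 = +47.3022 (running +147.0049)
  i=5: 2.9230·-2.0429 − 3.0471·-5.8710 = +11.9182 (running +158.9230)
  i=6: 3.0471·3.8268 − 0.5852·-2.0429 = +12.8563 (running +171.7793)
Area = |Σ|/2 = |171.7793|/2 = 85.8897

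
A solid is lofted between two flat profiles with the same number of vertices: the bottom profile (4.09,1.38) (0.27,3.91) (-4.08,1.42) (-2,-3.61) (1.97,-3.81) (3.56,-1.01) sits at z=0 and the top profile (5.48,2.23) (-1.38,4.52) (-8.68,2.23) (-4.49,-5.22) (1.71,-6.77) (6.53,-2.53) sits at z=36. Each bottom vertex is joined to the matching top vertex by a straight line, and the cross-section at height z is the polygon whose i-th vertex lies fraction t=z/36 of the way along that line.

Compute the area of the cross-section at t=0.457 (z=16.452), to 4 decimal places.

Area at t=0.457: 70.6944

Cross-section at t=0.457: each vertex is (1-t)·p0[i] + t·p1[i].
  v1: (1-0.457)·(4.09,1.38) + 0.457·(5.48,2.23) = (4.7252,1.7684)
  v2: (1-0.457)·(0.27,3.91) + 0.457·(-1.38,4.52) = (-0.4840,4.1888)
  v3: (1-0.457)·(-4.08,1.42) + 0.457·(-8.68,2.23) = (-6.1822,1.7902)
  v4: (1-0.457)·(-2,-3.61) + 0.457·(-4.49,-5.22) = (-3.1379,-4.3458)
  v5: (1-0.457)·(1.97,-3.81) + 0.457·(1.71,-6.77) = (1.8512,-5.1627)
  v6: (1-0.457)·(3.56,-1.01) + 0.457·(6.53,-2.53) = (4.9173,-1.7046)
Shoelace sum Σ(x_i·y_{i+1} − x_{i+1}·y_i):
  i=1: 4.7252·4.1888 − -0.4840·1.7684 = +20.6489 (running +20.6489)
  i=2: -0.4840·1.7902 − -6.1822·4.1888 = +25.0293 (running +45.6782)
  i=3: -6.1822·-4.3458 − -3.1379·1.7902 = +32.4838 (running +78.1620)
  i=4: -3.1379·-5.1627 − 1.8512·-4.3458 = +24.2451 (running +102.4071)
  i=5: 1.8512·-1.7046 − 4.9173·-5.1627 = +22.2310 (running +124.6381)
  i=6: 4.9173·1.7684 − 4.7252·-1.7046 = +16.7508 (running +141.3889)
Area = |Σ|/2 = |141.3889|/2 = 70.6944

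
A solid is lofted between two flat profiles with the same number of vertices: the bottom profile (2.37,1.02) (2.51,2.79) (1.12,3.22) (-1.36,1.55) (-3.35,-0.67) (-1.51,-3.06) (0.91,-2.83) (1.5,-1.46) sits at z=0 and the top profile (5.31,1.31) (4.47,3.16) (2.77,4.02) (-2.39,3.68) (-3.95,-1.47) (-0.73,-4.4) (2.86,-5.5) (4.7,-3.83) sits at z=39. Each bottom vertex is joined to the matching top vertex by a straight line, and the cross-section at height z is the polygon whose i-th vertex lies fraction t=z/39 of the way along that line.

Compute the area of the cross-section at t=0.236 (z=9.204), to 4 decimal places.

Cross-section at t=0.236: each vertex is (1-t)·p0[i] + t·p1[i].
  v1: (1-0.236)·(2.37,1.02) + 0.236·(5.31,1.31) = (3.0638,1.0884)
  v2: (1-0.236)·(2.51,2.79) + 0.236·(4.47,3.16) = (2.9726,2.8773)
  v3: (1-0.236)·(1.12,3.22) + 0.236·(2.77,4.02) = (1.5094,3.4088)
  v4: (1-0.236)·(-1.36,1.55) + 0.236·(-2.39,3.68) = (-1.6031,2.0527)
  v5: (1-0.236)·(-3.35,-0.67) + 0.236·(-3.95,-1.47) = (-3.4916,-0.8588)
  v6: (1-0.236)·(-1.51,-3.06) + 0.236·(-0.73,-4.4) = (-1.3259,-3.3762)
  v7: (1-0.236)·(0.91,-2.83) + 0.236·(2.86,-5.5) = (1.3702,-3.4601)
  v8: (1-0.236)·(1.5,-1.46) + 0.236·(4.7,-3.83) = (2.2552,-2.0193)
Shoelace sum Σ(x_i·y_{i+1} − x_{i+1}·y_i):
  i=1: 3.0638·2.8773 − 2.9726·1.0884 = +5.5802 (running +5.5802)
  i=2: 2.9726·3.4088 − 1.5094·2.8773 = +5.7898 (running +11.3700)
  i=3: 1.5094·2.0527 − -1.6031·3.4088 = +8.5629 (running +19.9329)
  i=4: -1.6031·-0.8588 − -3.4916·2.0527 = +8.5439 (running +28.4768)
  i=5: -3.4916·-3.3762 − -1.3259·-0.8588 = +10.6498 (running +39.1266)
  i=6: -1.3259·-3.4601 − 1.3702·-3.3762 = +9.2140 (running +48.3405)
  i=7: 1.3702·-2.0193 − 2.2552·-3.4601 = +5.0364 (running +53.3769)
  i=8: 2.2552·1.0884 − 3.0638·-2.0193 = +8.6415 (running +62.0184)
Area = |Σ|/2 = |62.0184|/2 = 31.0092

Area at t=0.236: 31.0092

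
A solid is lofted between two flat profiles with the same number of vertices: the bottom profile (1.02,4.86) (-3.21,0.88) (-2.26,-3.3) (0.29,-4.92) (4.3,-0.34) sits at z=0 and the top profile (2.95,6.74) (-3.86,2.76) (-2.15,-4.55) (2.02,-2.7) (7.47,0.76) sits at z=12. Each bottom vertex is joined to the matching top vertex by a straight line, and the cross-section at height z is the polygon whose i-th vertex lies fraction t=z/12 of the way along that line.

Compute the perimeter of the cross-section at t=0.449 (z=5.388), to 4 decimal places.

Cross-section at t=0.449: each vertex is (1-t)·p0[i] + t·p1[i].
  v1: (1-0.449)·(1.02,4.86) + 0.449·(2.95,6.74) = (1.8866,5.7041)
  v2: (1-0.449)·(-3.21,0.88) + 0.449·(-3.86,2.76) = (-3.5018,1.7241)
  v3: (1-0.449)·(-2.26,-3.3) + 0.449·(-2.15,-4.55) = (-2.2106,-3.8612)
  v4: (1-0.449)·(0.29,-4.92) + 0.449·(2.02,-2.7) = (1.0668,-3.9232)
  v5: (1-0.449)·(4.3,-0.34) + 0.449·(7.47,0.76) = (5.7233,0.1539)
Perimeter = Σ |v_{i+1} − v_i|:
  edge 1→2: √(-5.3884² + -3.9800²) = 6.6989 (running 6.6989)
  edge 2→3: √(1.2912² + -5.5854²) = 5.7327 (running 12.4316)
  edge 3→4: √(3.2774² + -0.0620²) = 3.2780 (running 15.7096)
  edge 4→5: √(4.6566² + 4.0771²) = 6.1892 (running 21.8988)
  edge 5→1: √(-3.8368² + 5.5502²) = 6.7473 (running 28.6461)
Perimeter = 28.6461

Perimeter at t=0.449: 28.6461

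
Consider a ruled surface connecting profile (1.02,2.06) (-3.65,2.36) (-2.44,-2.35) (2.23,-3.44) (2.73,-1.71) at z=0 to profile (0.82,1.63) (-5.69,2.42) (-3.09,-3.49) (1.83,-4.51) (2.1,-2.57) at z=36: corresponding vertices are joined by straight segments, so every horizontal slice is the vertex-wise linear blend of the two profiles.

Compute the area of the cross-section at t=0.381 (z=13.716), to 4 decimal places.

Cross-section at t=0.381: each vertex is (1-t)·p0[i] + t·p1[i].
  v1: (1-0.381)·(1.02,2.06) + 0.381·(0.82,1.63) = (0.9438,1.8962)
  v2: (1-0.381)·(-3.65,2.36) + 0.381·(-5.69,2.42) = (-4.4272,2.3829)
  v3: (1-0.381)·(-2.44,-2.35) + 0.381·(-3.09,-3.49) = (-2.6876,-2.7843)
  v4: (1-0.381)·(2.23,-3.44) + 0.381·(1.83,-4.51) = (2.0776,-3.8477)
  v5: (1-0.381)·(2.73,-1.71) + 0.381·(2.1,-2.57) = (2.4900,-2.0377)
Shoelace sum Σ(x_i·y_{i+1} − x_{i+1}·y_i):
  i=1: 0.9438·2.3829 − -4.4272·1.8962 = +10.6437 (running +10.6437)
  i=2: -4.4272·-2.7843 − -2.6876·2.3829 = +18.7312 (running +29.3750)
  i=3: -2.6876·-3.8477 − 2.0776·-2.7843 = +16.1259 (running +45.5009)
  i=4: 2.0776·-2.0377 − 2.4900·-3.8477 = +5.3471 (running +50.8481)
  i=5: 2.4900·1.8962 − 0.9438·-2.0377 = +6.6445 (running +57.4926)
Area = |Σ|/2 = |57.4926|/2 = 28.7463

Area at t=0.381: 28.7463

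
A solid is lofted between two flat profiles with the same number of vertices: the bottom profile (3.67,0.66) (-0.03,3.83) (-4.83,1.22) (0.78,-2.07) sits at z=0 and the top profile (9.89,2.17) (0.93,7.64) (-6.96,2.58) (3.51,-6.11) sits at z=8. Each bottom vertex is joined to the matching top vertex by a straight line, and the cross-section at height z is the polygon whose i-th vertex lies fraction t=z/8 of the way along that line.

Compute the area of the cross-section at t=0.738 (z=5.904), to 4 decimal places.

Area at t=0.738: 85.2499

Cross-section at t=0.738: each vertex is (1-t)·p0[i] + t·p1[i].
  v1: (1-0.738)·(3.67,0.66) + 0.738·(9.89,2.17) = (8.2604,1.7744)
  v2: (1-0.738)·(-0.03,3.83) + 0.738·(0.93,7.64) = (0.6785,6.6418)
  v3: (1-0.738)·(-4.83,1.22) + 0.738·(-6.96,2.58) = (-6.4019,2.2237)
  v4: (1-0.738)·(0.78,-2.07) + 0.738·(3.51,-6.11) = (2.7947,-5.0515)
Shoelace sum Σ(x_i·y_{i+1} − x_{i+1}·y_i):
  i=1: 8.2604·6.6418 − 0.6785·1.7744 = +53.6596 (running +53.6596)
  i=2: 0.6785·2.2237 − -6.4019·6.6418 = +44.0290 (running +97.6886)
  i=3: -6.4019·-5.0515 − 2.7947·2.2237 = +26.1249 (running +123.8135)
  i=4: 2.7947·1.7744 − 8.2604·-5.0515 = +46.6863 (running +170.4998)
Area = |Σ|/2 = |170.4998|/2 = 85.2499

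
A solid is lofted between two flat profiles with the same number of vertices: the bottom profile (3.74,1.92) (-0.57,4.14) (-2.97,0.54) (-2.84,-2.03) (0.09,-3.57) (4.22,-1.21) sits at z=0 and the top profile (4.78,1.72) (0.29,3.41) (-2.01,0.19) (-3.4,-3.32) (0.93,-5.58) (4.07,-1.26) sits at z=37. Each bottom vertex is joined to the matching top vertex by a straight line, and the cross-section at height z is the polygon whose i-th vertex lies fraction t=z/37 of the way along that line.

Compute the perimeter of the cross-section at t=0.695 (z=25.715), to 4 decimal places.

Cross-section at t=0.695: each vertex is (1-t)·p0[i] + t·p1[i].
  v1: (1-0.695)·(3.74,1.92) + 0.695·(4.78,1.72) = (4.4628,1.7810)
  v2: (1-0.695)·(-0.57,4.14) + 0.695·(0.29,3.41) = (0.0277,3.6326)
  v3: (1-0.695)·(-2.97,0.54) + 0.695·(-2.01,0.19) = (-2.3028,0.2968)
  v4: (1-0.695)·(-2.84,-2.03) + 0.695·(-3.4,-3.32) = (-3.2292,-2.9265)
  v5: (1-0.695)·(0.09,-3.57) + 0.695·(0.93,-5.58) = (0.6738,-4.9669)
  v6: (1-0.695)·(4.22,-1.21) + 0.695·(4.07,-1.26) = (4.1158,-1.2448)
Perimeter = Σ |v_{i+1} − v_i|:
  edge 1→2: √(-4.4351² + 1.8517²) = 4.8061 (running 4.8061)
  edge 2→3: √(-2.3305² + -3.3359²) = 4.0693 (running 8.8754)
  edge 3→4: √(-0.9264² + -3.2233²) = 3.3538 (running 12.2292)
  edge 4→5: √(3.9030² + -2.0404²) = 4.4042 (running 16.6334)
  edge 5→6: √(3.4420² + 3.7222²) = 5.0697 (running 21.7031)
  edge 6→1: √(0.3470² + 3.0257²) = 3.0456 (running 24.7487)
Perimeter = 24.7487

Perimeter at t=0.695: 24.7487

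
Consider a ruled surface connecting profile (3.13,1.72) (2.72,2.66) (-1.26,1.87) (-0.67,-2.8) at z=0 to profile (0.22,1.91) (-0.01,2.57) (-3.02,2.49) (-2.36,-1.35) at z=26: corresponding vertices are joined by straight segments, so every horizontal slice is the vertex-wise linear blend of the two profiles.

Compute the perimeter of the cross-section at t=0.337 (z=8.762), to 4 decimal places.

Cross-section at t=0.337: each vertex is (1-t)·p0[i] + t·p1[i].
  v1: (1-0.337)·(3.13,1.72) + 0.337·(0.22,1.91) = (2.1493,1.7840)
  v2: (1-0.337)·(2.72,2.66) + 0.337·(-0.01,2.57) = (1.8000,2.6297)
  v3: (1-0.337)·(-1.26,1.87) + 0.337·(-3.02,2.49) = (-1.8531,2.0789)
  v4: (1-0.337)·(-0.67,-2.8) + 0.337·(-2.36,-1.35) = (-1.2395,-2.3114)
Perimeter = Σ |v_{i+1} − v_i|:
  edge 1→2: √(-0.3493² + 0.8456²) = 0.9150 (running 0.9150)
  edge 2→3: √(-3.6531² + -0.5507²) = 3.6944 (running 4.6093)
  edge 3→4: √(0.6136² + -4.3903²) = 4.4330 (running 9.0423)
  edge 4→1: √(3.3889² + 4.0954²) = 5.3157 (running 14.3580)
Perimeter = 14.3580

Perimeter at t=0.337: 14.3580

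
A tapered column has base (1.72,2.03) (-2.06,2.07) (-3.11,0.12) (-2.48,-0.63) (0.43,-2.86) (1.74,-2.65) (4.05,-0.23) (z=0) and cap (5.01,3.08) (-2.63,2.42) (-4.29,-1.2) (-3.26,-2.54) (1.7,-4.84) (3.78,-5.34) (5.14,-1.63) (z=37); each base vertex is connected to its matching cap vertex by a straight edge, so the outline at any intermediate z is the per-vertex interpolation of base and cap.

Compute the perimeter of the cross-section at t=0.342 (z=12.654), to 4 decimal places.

Cross-section at t=0.342: each vertex is (1-t)·p0[i] + t·p1[i].
  v1: (1-0.342)·(1.72,2.03) + 0.342·(5.01,3.08) = (2.8452,2.3891)
  v2: (1-0.342)·(-2.06,2.07) + 0.342·(-2.63,2.42) = (-2.2549,2.1897)
  v3: (1-0.342)·(-3.11,0.12) + 0.342·(-4.29,-1.2) = (-3.5136,-0.3314)
  v4: (1-0.342)·(-2.48,-0.63) + 0.342·(-3.26,-2.54) = (-2.7468,-1.2832)
  v5: (1-0.342)·(0.43,-2.86) + 0.342·(1.7,-4.84) = (0.8643,-3.5372)
  v6: (1-0.342)·(1.74,-2.65) + 0.342·(3.78,-5.34) = (2.4377,-3.5700)
  v7: (1-0.342)·(4.05,-0.23) + 0.342·(5.14,-1.63) = (4.4228,-0.7088)
Perimeter = Σ |v_{i+1} − v_i|:
  edge 1→2: √(-5.1001² + -0.1994²) = 5.1040 (running 5.1040)
  edge 2→3: √(-1.2586² + -2.5211²) = 2.8178 (running 7.9219)
  edge 3→4: √(0.7668² + -0.9518²) = 1.2222 (running 9.1441)
  edge 4→5: √(3.6111² + -2.2539²) = 4.2568 (running 13.4009)
  edge 5→6: √(1.5733² + -0.0328²) = 1.5737 (running 14.9746)
  edge 6→7: √(1.9851² + 2.8612²) = 3.4824 (running 18.4570)
  edge 7→1: √(-1.5776² + 3.0979²) = 3.4765 (running 21.9334)
Perimeter = 21.9334

Perimeter at t=0.342: 21.9334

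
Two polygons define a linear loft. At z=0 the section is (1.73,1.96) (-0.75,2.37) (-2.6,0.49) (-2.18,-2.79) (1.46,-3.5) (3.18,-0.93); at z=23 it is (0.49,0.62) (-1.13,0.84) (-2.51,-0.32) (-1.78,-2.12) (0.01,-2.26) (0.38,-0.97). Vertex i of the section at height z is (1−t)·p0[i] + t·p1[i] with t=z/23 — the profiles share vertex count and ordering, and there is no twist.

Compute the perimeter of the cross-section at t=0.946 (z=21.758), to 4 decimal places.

Perimeter at t=0.946: 10.5277

Cross-section at t=0.946: each vertex is (1-t)·p0[i] + t·p1[i].
  v1: (1-0.946)·(1.73,1.96) + 0.946·(0.49,0.62) = (0.5570,0.6924)
  v2: (1-0.946)·(-0.75,2.37) + 0.946·(-1.13,0.84) = (-1.1095,0.9226)
  v3: (1-0.946)·(-2.6,0.49) + 0.946·(-2.51,-0.32) = (-2.5149,-0.2763)
  v4: (1-0.946)·(-2.18,-2.79) + 0.946·(-1.78,-2.12) = (-1.8016,-2.1562)
  v5: (1-0.946)·(1.46,-3.5) + 0.946·(0.01,-2.26) = (0.0883,-2.3270)
  v6: (1-0.946)·(3.18,-0.93) + 0.946·(0.38,-0.97) = (0.5312,-0.9678)
Perimeter = Σ |v_{i+1} − v_i|:
  edge 1→2: √(-1.6664² + 0.2303²) = 1.6823 (running 1.6823)
  edge 2→3: √(-1.4054² + -1.1989²) = 1.8473 (running 3.5295)
  edge 3→4: √(0.7133² + -1.8799²) = 2.0107 (running 5.5402)
  edge 4→5: √(1.8899² + -0.1708²) = 1.8976 (running 7.4378)
  edge 5→6: √(0.4429² + 1.3591²) = 1.4295 (running 8.8673)
  edge 6→1: √(0.0258² + 1.6602²) = 1.6604 (running 10.5277)
Perimeter = 10.5277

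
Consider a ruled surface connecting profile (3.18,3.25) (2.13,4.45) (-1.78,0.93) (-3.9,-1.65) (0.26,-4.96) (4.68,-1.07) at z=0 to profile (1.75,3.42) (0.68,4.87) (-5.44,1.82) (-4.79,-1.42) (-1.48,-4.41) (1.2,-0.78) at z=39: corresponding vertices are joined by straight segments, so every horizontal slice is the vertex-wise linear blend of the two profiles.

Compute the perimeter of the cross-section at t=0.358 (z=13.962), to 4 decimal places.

Perimeter at t=0.358: 25.1976

Cross-section at t=0.358: each vertex is (1-t)·p0[i] + t·p1[i].
  v1: (1-0.358)·(3.18,3.25) + 0.358·(1.75,3.42) = (2.6681,3.3109)
  v2: (1-0.358)·(2.13,4.45) + 0.358·(0.68,4.87) = (1.6109,4.6004)
  v3: (1-0.358)·(-1.78,0.93) + 0.358·(-5.44,1.82) = (-3.0903,1.2486)
  v4: (1-0.358)·(-3.9,-1.65) + 0.358·(-4.79,-1.42) = (-4.2186,-1.5677)
  v5: (1-0.358)·(0.26,-4.96) + 0.358·(-1.48,-4.41) = (-0.3629,-4.7631)
  v6: (1-0.358)·(4.68,-1.07) + 0.358·(1.2,-0.78) = (3.4342,-0.9662)
Perimeter = Σ |v_{i+1} − v_i|:
  edge 1→2: √(-1.0572² + 1.2895²) = 1.6675 (running 1.6675)
  edge 2→3: √(-4.7012² + -3.3517²) = 5.7737 (running 7.4411)
  edge 3→4: √(-1.1283² + -2.8163²) = 3.0339 (running 10.4750)
  edge 4→5: √(3.8557² + -3.1954²) = 5.0077 (running 15.4827)
  edge 5→6: √(3.7971² + 3.7969²) = 5.3698 (running 20.8525)
  edge 6→1: √(-0.7661² + 4.2770²) = 4.3451 (running 25.1976)
Perimeter = 25.1976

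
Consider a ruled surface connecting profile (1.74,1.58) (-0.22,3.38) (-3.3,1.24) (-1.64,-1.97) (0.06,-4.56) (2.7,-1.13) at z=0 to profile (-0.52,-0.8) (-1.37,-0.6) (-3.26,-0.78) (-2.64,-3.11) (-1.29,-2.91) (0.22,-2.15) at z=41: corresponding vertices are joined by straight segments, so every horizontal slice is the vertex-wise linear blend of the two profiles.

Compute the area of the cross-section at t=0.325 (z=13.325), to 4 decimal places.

Cross-section at t=0.325: each vertex is (1-t)·p0[i] + t·p1[i].
  v1: (1-0.325)·(1.74,1.58) + 0.325·(-0.52,-0.8) = (1.0055,0.8065)
  v2: (1-0.325)·(-0.22,3.38) + 0.325·(-1.37,-0.6) = (-0.5938,2.0865)
  v3: (1-0.325)·(-3.3,1.24) + 0.325·(-3.26,-0.78) = (-3.2870,0.5835)
  v4: (1-0.325)·(-1.64,-1.97) + 0.325·(-2.64,-3.11) = (-1.9650,-2.3405)
  v5: (1-0.325)·(0.06,-4.56) + 0.325·(-1.29,-2.91) = (-0.3788,-4.0237)
  v6: (1-0.325)·(2.7,-1.13) + 0.325·(0.22,-2.15) = (1.8940,-1.4615)
Shoelace sum Σ(x_i·y_{i+1} − x_{i+1}·y_i):
  i=1: 1.0055·2.0865 − -0.5938·0.8065 = +2.5768 (running +2.5768)
  i=2: -0.5938·0.5835 − -3.2870·2.0865 = +6.5119 (running +9.0887)
  i=3: -3.2870·-2.3405 − -1.9650·0.5835 = +8.8398 (running +17.9285)
  i=4: -1.9650·-4.0237 − -0.3788·-2.3405 = +7.0202 (running +24.9487)
  i=5: -0.3788·-1.4615 − 1.8940·-4.0237 = +8.1745 (running +33.1232)
  i=6: 1.8940·0.8065 − 1.0055·-1.4615 = +2.9970 (running +36.1203)
Area = |Σ|/2 = |36.1203|/2 = 18.0601

Area at t=0.325: 18.0601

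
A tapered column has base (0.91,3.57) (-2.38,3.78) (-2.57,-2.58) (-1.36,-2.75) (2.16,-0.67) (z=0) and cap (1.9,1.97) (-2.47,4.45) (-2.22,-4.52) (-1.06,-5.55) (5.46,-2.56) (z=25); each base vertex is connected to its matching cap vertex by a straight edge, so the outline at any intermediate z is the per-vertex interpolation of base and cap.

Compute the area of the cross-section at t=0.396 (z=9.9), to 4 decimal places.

Area at t=0.396: 31.3379

Cross-section at t=0.396: each vertex is (1-t)·p0[i] + t·p1[i].
  v1: (1-0.396)·(0.91,3.57) + 0.396·(1.9,1.97) = (1.3020,2.9364)
  v2: (1-0.396)·(-2.38,3.78) + 0.396·(-2.47,4.45) = (-2.4156,4.0453)
  v3: (1-0.396)·(-2.57,-2.58) + 0.396·(-2.22,-4.52) = (-2.4314,-3.3482)
  v4: (1-0.396)·(-1.36,-2.75) + 0.396·(-1.06,-5.55) = (-1.2412,-3.8588)
  v5: (1-0.396)·(2.16,-0.67) + 0.396·(5.46,-2.56) = (3.4668,-1.4184)
Shoelace sum Σ(x_i·y_{i+1} − x_{i+1}·y_i):
  i=1: 1.3020·4.0453 − -2.4156·2.9364 = +12.3605 (running +12.3605)
  i=2: -2.4156·-3.3482 − -2.4314·4.0453 = +17.9239 (running +30.2844)
  i=3: -2.4314·-3.8588 − -1.2412·-3.3482 = +5.2265 (running +35.5108)
  i=4: -1.2412·-1.4184 − 3.4668·-3.8588 = +15.1383 (running +50.6491)
  i=5: 3.4668·2.9364 − 1.3020·-1.4184 = +12.0268 (running +62.6759)
Area = |Σ|/2 = |62.6759|/2 = 31.3379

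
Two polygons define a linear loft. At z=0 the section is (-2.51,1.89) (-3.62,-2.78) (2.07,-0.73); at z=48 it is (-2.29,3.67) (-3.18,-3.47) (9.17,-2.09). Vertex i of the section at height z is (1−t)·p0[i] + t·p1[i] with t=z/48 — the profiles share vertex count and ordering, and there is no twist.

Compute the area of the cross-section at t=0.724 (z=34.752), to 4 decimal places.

Cross-section at t=0.724: each vertex is (1-t)·p0[i] + t·p1[i].
  v1: (1-0.724)·(-2.51,1.89) + 0.724·(-2.29,3.67) = (-2.3507,3.1787)
  v2: (1-0.724)·(-3.62,-2.78) + 0.724·(-3.18,-3.47) = (-3.3014,-3.2796)
  v3: (1-0.724)·(2.07,-0.73) + 0.724·(9.17,-2.09) = (7.2104,-1.7146)
Shoelace sum Σ(x_i·y_{i+1} − x_{i+1}·y_i):
  i=1: -2.3507·-3.2796 − -3.3014·3.1787 = +18.2037 (running +18.2037)
  i=2: -3.3014·-1.7146 − 7.2104·-3.2796 = +29.3077 (running +47.5114)
  i=3: 7.2104·3.1787 − -2.3507·-1.7146 = +18.8892 (running +66.4006)
Area = |Σ|/2 = |66.4006|/2 = 33.2003

Area at t=0.724: 33.2003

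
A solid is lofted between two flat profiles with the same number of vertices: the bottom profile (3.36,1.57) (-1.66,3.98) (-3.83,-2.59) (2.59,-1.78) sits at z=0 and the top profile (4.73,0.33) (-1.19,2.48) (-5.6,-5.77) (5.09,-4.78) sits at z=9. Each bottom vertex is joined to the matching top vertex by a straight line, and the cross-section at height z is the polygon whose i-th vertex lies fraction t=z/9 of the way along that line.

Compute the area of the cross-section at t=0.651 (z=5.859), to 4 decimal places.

Area at t=0.651: 46.2099

Cross-section at t=0.651: each vertex is (1-t)·p0[i] + t·p1[i].
  v1: (1-0.651)·(3.36,1.57) + 0.651·(4.73,0.33) = (4.2519,0.7628)
  v2: (1-0.651)·(-1.66,3.98) + 0.651·(-1.19,2.48) = (-1.3540,3.0035)
  v3: (1-0.651)·(-3.83,-2.59) + 0.651·(-5.6,-5.77) = (-4.9823,-4.6602)
  v4: (1-0.651)·(2.59,-1.78) + 0.651·(5.09,-4.78) = (4.2175,-3.7330)
Shoelace sum Σ(x_i·y_{i+1} − x_{i+1}·y_i):
  i=1: 4.2519·3.0035 − -1.3540·0.7628 = +13.8033 (running +13.8033)
  i=2: -1.3540·-4.6602 − -4.9823·3.0035 = +21.2743 (running +35.0776)
  i=3: -4.9823·-3.7330 − 4.2175·-4.6602 = +38.2531 (running +73.3307)
  i=4: 4.2175·0.7628 − 4.2519·-3.7330 = +19.0892 (running +92.4199)
Area = |Σ|/2 = |92.4199|/2 = 46.2099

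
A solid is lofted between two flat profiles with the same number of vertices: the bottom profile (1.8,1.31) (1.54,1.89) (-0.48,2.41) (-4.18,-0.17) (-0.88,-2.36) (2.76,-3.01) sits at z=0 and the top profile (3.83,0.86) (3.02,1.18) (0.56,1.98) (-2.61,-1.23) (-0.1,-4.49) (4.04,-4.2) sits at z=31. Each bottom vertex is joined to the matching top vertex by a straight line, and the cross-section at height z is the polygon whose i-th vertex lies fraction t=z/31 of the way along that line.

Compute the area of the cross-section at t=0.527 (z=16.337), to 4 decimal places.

Cross-section at t=0.527: each vertex is (1-t)·p0[i] + t·p1[i].
  v1: (1-0.527)·(1.8,1.31) + 0.527·(3.83,0.86) = (2.8698,1.0729)
  v2: (1-0.527)·(1.54,1.89) + 0.527·(3.02,1.18) = (2.3200,1.5158)
  v3: (1-0.527)·(-0.48,2.41) + 0.527·(0.56,1.98) = (0.0681,2.1834)
  v4: (1-0.527)·(-4.18,-0.17) + 0.527·(-2.61,-1.23) = (-3.3526,-0.7286)
  v5: (1-0.527)·(-0.88,-2.36) + 0.527·(-0.1,-4.49) = (-0.4689,-3.4825)
  v6: (1-0.527)·(2.76,-3.01) + 0.527·(4.04,-4.2) = (3.4346,-3.6371)
Shoelace sum Σ(x_i·y_{i+1} − x_{i+1}·y_i):
  i=1: 2.8698·1.5158 − 2.3200·1.0729 = +1.8612 (running +1.8612)
  i=2: 2.3200·2.1834 − 0.0681·1.5158 = +4.9622 (running +6.8234)
  i=3: 0.0681·-0.7286 − -3.3526·2.1834 = +7.2705 (running +14.0938)
  i=4: -3.3526·-3.4825 − -0.4689·-0.7286 = +11.3338 (running +25.4276)
  i=5: -0.4689·-3.6371 − 3.4346·-3.4825 = +13.6665 (running +39.0941)
  i=6: 3.4346·1.0729 − 2.8698·-3.6371 = +14.1226 (running +53.2167)
Area = |Σ|/2 = |53.2167|/2 = 26.6084

Area at t=0.527: 26.6084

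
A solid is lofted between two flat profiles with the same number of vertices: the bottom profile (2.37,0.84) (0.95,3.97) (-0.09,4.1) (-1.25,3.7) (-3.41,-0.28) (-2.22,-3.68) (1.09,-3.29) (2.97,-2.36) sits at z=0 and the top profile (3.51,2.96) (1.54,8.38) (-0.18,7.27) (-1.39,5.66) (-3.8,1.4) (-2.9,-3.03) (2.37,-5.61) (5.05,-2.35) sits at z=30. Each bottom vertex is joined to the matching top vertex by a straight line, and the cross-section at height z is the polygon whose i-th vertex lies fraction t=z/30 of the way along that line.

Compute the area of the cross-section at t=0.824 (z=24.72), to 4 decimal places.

Cross-section at t=0.824: each vertex is (1-t)·p0[i] + t·p1[i].
  v1: (1-0.824)·(2.37,0.84) + 0.824·(3.51,2.96) = (3.3094,2.5869)
  v2: (1-0.824)·(0.95,3.97) + 0.824·(1.54,8.38) = (1.4362,7.6038)
  v3: (1-0.824)·(-0.09,4.1) + 0.824·(-0.18,7.27) = (-0.1642,6.7121)
  v4: (1-0.824)·(-1.25,3.7) + 0.824·(-1.39,5.66) = (-1.3654,5.3150)
  v5: (1-0.824)·(-3.41,-0.28) + 0.824·(-3.8,1.4) = (-3.7314,1.1043)
  v6: (1-0.824)·(-2.22,-3.68) + 0.824·(-2.9,-3.03) = (-2.7803,-3.1444)
  v7: (1-0.824)·(1.09,-3.29) + 0.824·(2.37,-5.61) = (2.1447,-5.2017)
  v8: (1-0.824)·(2.97,-2.36) + 0.824·(5.05,-2.35) = (4.6839,-2.3518)
Shoelace sum Σ(x_i·y_{i+1} − x_{i+1}·y_i):
  i=1: 3.3094·7.6038 − 1.4362·2.5869 = +21.4487 (running +21.4487)
  i=2: 1.4362·6.7121 − -0.1642·7.6038 = +10.8879 (running +32.3365)
  i=3: -0.1642·5.3150 − -1.3654·6.7121 = +8.2919 (running +40.6284)
  i=4: -1.3654·1.1043 − -3.7314·5.3150 = +18.3245 (running +58.9530)
  i=5: -3.7314·-3.1444 − -2.7803·1.1043 = +14.8033 (running +73.7562)
  i=6: -2.7803·-5.2017 − 2.1447·-3.1444 = +21.2062 (running +94.9624)
  i=7: 2.1447·-2.3518 − 4.6839·-5.2017 = +19.3204 (running +114.2828)
  i=8: 4.6839·2.5869 − 3.3094·-2.3518 = +19.8996 (running +134.1823)
Area = |Σ|/2 = |134.1823|/2 = 67.0912

Area at t=0.824: 67.0912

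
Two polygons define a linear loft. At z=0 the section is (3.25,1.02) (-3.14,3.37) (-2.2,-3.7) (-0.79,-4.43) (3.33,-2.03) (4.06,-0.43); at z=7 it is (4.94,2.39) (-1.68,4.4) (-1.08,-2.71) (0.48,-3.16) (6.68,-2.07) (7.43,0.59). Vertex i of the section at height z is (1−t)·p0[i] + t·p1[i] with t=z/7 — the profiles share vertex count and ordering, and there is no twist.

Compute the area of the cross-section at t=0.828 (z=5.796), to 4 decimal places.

Cross-section at t=0.828: each vertex is (1-t)·p0[i] + t·p1[i].
  v1: (1-0.828)·(3.25,1.02) + 0.828·(4.94,2.39) = (4.6493,2.1544)
  v2: (1-0.828)·(-3.14,3.37) + 0.828·(-1.68,4.4) = (-1.9311,4.2228)
  v3: (1-0.828)·(-2.2,-3.7) + 0.828·(-1.08,-2.71) = (-1.2726,-2.8803)
  v4: (1-0.828)·(-0.79,-4.43) + 0.828·(0.48,-3.16) = (0.2616,-3.3784)
  v5: (1-0.828)·(3.33,-2.03) + 0.828·(6.68,-2.07) = (6.1038,-2.0631)
  v6: (1-0.828)·(4.06,-0.43) + 0.828·(7.43,0.59) = (6.8504,0.4146)
Shoelace sum Σ(x_i·y_{i+1} − x_{i+1}·y_i):
  i=1: 4.6493·4.2228 − -1.9311·2.1544 = +23.7937 (running +23.7937)
  i=2: -1.9311·-2.8803 − -1.2726·4.2228 = +10.9363 (running +34.7300)
  i=3: -1.2726·-3.3784 − 0.2616·-2.8803 = +5.0529 (running +39.7829)
  i=4: 0.2616·-2.0631 − 6.1038·-3.3784 = +20.0817 (running +59.8646)
  i=5: 6.1038·0.4146 − 6.8504·-2.0631 = +16.6635 (running +76.5281)
  i=6: 6.8504·2.1544 − 4.6493·0.4146 = +12.8307 (running +89.3588)
Area = |Σ|/2 = |89.3588|/2 = 44.6794

Area at t=0.828: 44.6794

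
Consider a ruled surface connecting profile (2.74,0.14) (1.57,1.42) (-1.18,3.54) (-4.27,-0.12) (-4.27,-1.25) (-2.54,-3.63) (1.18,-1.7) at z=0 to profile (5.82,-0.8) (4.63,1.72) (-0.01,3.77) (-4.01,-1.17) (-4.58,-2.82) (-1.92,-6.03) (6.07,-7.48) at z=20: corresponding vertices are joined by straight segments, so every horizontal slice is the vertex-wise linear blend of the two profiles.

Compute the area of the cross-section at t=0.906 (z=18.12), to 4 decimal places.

Area at t=0.906: 75.9351

Cross-section at t=0.906: each vertex is (1-t)·p0[i] + t·p1[i].
  v1: (1-0.906)·(2.74,0.14) + 0.906·(5.82,-0.8) = (5.5305,-0.7116)
  v2: (1-0.906)·(1.57,1.42) + 0.906·(4.63,1.72) = (4.3424,1.6918)
  v3: (1-0.906)·(-1.18,3.54) + 0.906·(-0.01,3.77) = (-0.1200,3.7484)
  v4: (1-0.906)·(-4.27,-0.12) + 0.906·(-4.01,-1.17) = (-4.0344,-1.0713)
  v5: (1-0.906)·(-4.27,-1.25) + 0.906·(-4.58,-2.82) = (-4.5509,-2.6724)
  v6: (1-0.906)·(-2.54,-3.63) + 0.906·(-1.92,-6.03) = (-1.9783,-5.8044)
  v7: (1-0.906)·(1.18,-1.7) + 0.906·(6.07,-7.48) = (5.6103,-6.9367)
Shoelace sum Σ(x_i·y_{i+1} − x_{i+1}·y_i):
  i=1: 5.5305·1.6918 − 4.3424·-0.7116 = +12.4467 (running +12.4467)
  i=2: 4.3424·3.7484 − -0.1200·1.6918 = +16.4798 (running +28.9265)
  i=3: -0.1200·-1.0713 − -4.0344·3.7484 = +15.2511 (running +44.1776)
  i=4: -4.0344·-2.6724 − -4.5509·-1.0713 = +5.9064 (running +50.0840)
  i=5: -4.5509·-5.8044 − -1.9783·-2.6724 = +21.1282 (running +71.2122)
  i=6: -1.9783·-6.9367 − 5.6103·-5.8044 = +46.2874 (running +117.4996)
  i=7: 5.6103·-0.7116 − 5.5305·-6.9367 = +34.3706 (running +151.8702)
Area = |Σ|/2 = |151.8702|/2 = 75.9351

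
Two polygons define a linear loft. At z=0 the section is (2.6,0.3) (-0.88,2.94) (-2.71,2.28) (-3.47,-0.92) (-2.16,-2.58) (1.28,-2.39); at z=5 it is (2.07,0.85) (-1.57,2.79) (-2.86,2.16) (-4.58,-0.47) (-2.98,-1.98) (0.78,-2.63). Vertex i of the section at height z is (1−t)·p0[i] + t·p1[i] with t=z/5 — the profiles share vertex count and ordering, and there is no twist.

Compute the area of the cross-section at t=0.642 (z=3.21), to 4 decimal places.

Area at t=0.642: 23.0701

Cross-section at t=0.642: each vertex is (1-t)·p0[i] + t·p1[i].
  v1: (1-0.642)·(2.6,0.3) + 0.642·(2.07,0.85) = (2.2597,0.6531)
  v2: (1-0.642)·(-0.88,2.94) + 0.642·(-1.57,2.79) = (-1.3230,2.8437)
  v3: (1-0.642)·(-2.71,2.28) + 0.642·(-2.86,2.16) = (-2.8063,2.2030)
  v4: (1-0.642)·(-3.47,-0.92) + 0.642·(-4.58,-0.47) = (-4.1826,-0.6311)
  v5: (1-0.642)·(-2.16,-2.58) + 0.642·(-2.98,-1.98) = (-2.6864,-2.1948)
  v6: (1-0.642)·(1.28,-2.39) + 0.642·(0.78,-2.63) = (0.9590,-2.5441)
Shoelace sum Σ(x_i·y_{i+1} − x_{i+1}·y_i):
  i=1: 2.2597·2.8437 − -1.3230·0.6531 = +7.2901 (running +7.2901)
  i=2: -1.3230·2.2030 − -2.8063·2.8437 = +5.0658 (running +12.3559)
  i=3: -2.8063·-0.6311 − -4.1826·2.2030 = +10.9852 (running +23.3411)
  i=4: -4.1826·-2.1948 − -2.6864·-0.6311 = +7.4846 (running +30.8257)
  i=5: -2.6864·-2.5441 − 0.9590·-2.1948 = +8.9393 (running +39.7650)
  i=6: 0.9590·0.6531 − 2.2597·-2.5441 = +6.3753 (running +46.1403)
Area = |Σ|/2 = |46.1403|/2 = 23.0701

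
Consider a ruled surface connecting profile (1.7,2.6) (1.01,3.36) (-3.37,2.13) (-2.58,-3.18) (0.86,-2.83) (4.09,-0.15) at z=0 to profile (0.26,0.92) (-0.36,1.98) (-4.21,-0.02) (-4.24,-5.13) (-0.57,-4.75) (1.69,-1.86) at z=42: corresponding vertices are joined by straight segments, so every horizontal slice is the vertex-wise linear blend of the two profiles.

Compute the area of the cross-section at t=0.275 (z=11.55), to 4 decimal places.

Area at t=0.275: 31.7981

Cross-section at t=0.275: each vertex is (1-t)·p0[i] + t·p1[i].
  v1: (1-0.275)·(1.7,2.6) + 0.275·(0.26,0.92) = (1.3040,2.1380)
  v2: (1-0.275)·(1.01,3.36) + 0.275·(-0.36,1.98) = (0.6332,2.9805)
  v3: (1-0.275)·(-3.37,2.13) + 0.275·(-4.21,-0.02) = (-3.6010,1.5387)
  v4: (1-0.275)·(-2.58,-3.18) + 0.275·(-4.24,-5.13) = (-3.0365,-3.7163)
  v5: (1-0.275)·(0.86,-2.83) + 0.275·(-0.57,-4.75) = (0.4667,-3.3580)
  v6: (1-0.275)·(4.09,-0.15) + 0.275·(1.69,-1.86) = (3.4300,-0.6203)
Shoelace sum Σ(x_i·y_{i+1} − x_{i+1}·y_i):
  i=1: 1.3040·2.9805 − 0.6332·2.1380 = +2.5327 (running +2.5327)
  i=2: 0.6332·1.5387 − -3.6010·2.9805 = +11.7072 (running +14.2399)
  i=3: -3.6010·-3.7163 − -3.0365·1.5387 = +18.0546 (running +32.2945)
  i=4: -3.0365·-3.3580 − 0.4667·-3.7163 = +11.9311 (running +44.2256)
  i=5: 0.4667·-0.6203 − 3.4300·-3.3580 = +11.2284 (running +55.4541)
  i=6: 3.4300·2.1380 − 1.3040·-0.6203 = +8.1421 (running +63.5962)
Area = |Σ|/2 = |63.5962|/2 = 31.7981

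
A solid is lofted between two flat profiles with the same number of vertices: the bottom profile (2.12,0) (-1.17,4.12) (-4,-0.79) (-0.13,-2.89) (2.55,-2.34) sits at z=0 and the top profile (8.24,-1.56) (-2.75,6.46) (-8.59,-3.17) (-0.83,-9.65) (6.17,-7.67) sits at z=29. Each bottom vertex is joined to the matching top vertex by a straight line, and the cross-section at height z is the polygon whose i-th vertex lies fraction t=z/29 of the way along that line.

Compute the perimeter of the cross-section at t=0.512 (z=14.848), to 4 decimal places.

Cross-section at t=0.512: each vertex is (1-t)·p0[i] + t·p1[i].
  v1: (1-0.512)·(2.12,0) + 0.512·(8.24,-1.56) = (5.2534,-0.7987)
  v2: (1-0.512)·(-1.17,4.12) + 0.512·(-2.75,6.46) = (-1.9790,5.3181)
  v3: (1-0.512)·(-4,-0.79) + 0.512·(-8.59,-3.17) = (-6.3501,-2.0086)
  v4: (1-0.512)·(-0.13,-2.89) + 0.512·(-0.83,-9.65) = (-0.4884,-6.3511)
  v5: (1-0.512)·(2.55,-2.34) + 0.512·(6.17,-7.67) = (4.4034,-5.0690)
Perimeter = Σ |v_{i+1} − v_i|:
  edge 1→2: √(-7.2324² + 6.1168²) = 9.4722 (running 9.4722)
  edge 2→3: √(-4.3711² + -7.3266²) = 8.5315 (running 18.0037)
  edge 3→4: √(5.8617² + -4.3426²) = 7.2950 (running 25.2987)
  edge 4→5: √(4.8918² + 1.2822²) = 5.0571 (running 30.3558)
  edge 5→1: √(0.8500² + 4.2702²) = 4.3540 (running 34.7098)
Perimeter = 34.7098

Perimeter at t=0.512: 34.7098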